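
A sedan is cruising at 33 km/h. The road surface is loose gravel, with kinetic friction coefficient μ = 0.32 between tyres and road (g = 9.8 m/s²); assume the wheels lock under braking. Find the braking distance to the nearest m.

Braking distance ≈ 13 m

33 km/h ÷ 3.6 = 9.1667 m/s.
a = μg = 0.32 × 9.8 = 3.136 m/s².
Braking distance = v²/(2a) = 9.1667² / (2 × 3.136) = 84.028 / 6.272 = 13.397 m.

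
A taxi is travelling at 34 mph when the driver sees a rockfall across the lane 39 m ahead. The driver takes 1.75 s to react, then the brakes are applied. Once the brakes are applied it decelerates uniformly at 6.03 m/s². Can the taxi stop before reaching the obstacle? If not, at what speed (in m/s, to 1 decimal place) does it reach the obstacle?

No — it strikes the obstacle at 9.0 m/s

34 mph × 0.44704 = 15.1994 m/s.
Reaction distance = 15.1994 × 1.75 = 26.599 m.
Braking distance needed to stop: v²/(2a) = 231.022 / 12.060 = 19.156 m, so total needed = 26.599 + 19.156 = 45.755 m > 39 m — it cannot stop.
Distance remaining when braking begins: 39 − 26.599 = 12.401 m.
v² = v₀² − 2a·d = 231.022 − 2 × 6.030 × 12.401 = 81.466 m²/s².
v = √81.466 = 9.026 m/s.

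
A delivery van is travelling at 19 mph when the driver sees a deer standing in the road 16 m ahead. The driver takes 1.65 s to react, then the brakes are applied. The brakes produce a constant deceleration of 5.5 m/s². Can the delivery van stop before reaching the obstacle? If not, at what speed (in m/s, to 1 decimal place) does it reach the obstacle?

No — it strikes the obstacle at 7.1 m/s

19 mph × 0.44704 = 8.4938 m/s.
Reaction distance = 8.4938 × 1.65 = 14.015 m.
Braking distance needed to stop: v²/(2a) = 72.145 / 11.000 = 6.559 m, so total needed = 14.015 + 6.559 = 20.574 m > 16 m — it cannot stop.
Distance remaining when braking begins: 16 − 14.015 = 1.985 m.
v² = v₀² − 2a·d = 72.145 − 2 × 5.500 × 1.985 = 50.310 m²/s².
v = √50.310 = 7.093 m/s.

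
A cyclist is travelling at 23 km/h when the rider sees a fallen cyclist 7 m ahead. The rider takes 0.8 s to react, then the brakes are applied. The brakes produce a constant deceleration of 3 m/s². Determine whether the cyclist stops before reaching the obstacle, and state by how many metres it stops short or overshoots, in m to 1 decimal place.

23 km/h ÷ 3.6 = 6.3889 m/s.
Reaction distance = 6.3889 × 0.8 = 5.111 m.
Braking distance = v²/(2a) = 40.818 / 6.000 = 6.803 m.
Total stopping distance = 5.111 + 6.803 = 11.914 m, vs 7 m available — it cannot stop in time and overshoots by 11.914 − 7 = 4.914 m.

No — it overshoots by 4.9 m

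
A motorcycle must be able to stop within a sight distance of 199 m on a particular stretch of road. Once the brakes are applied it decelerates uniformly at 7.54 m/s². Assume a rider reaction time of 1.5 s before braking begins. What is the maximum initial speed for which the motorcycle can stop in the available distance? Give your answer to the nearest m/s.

Maximum speed ≈ 45 m/s

Stopping distance: v·t_r + v²/(2a) = 199 with t_r = 1.5 s and a = 7.540 m/s².
So v² + 22.620 v − 3000.92 = 0.
Positive root: v = −a·t_r + √((a·t_r)² + 2a·d) = −11.310 + √(127.916 + 3000.92) = 44.6260 m/s.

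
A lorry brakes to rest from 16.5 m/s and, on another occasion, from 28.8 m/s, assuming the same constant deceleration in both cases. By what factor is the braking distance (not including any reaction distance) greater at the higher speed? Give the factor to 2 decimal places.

Factor ≈ 3.05

Braking distance d = v²/(2a), so with a fixed, d ∝ v².
Factor = (28.8/16.5)² = 1.7455² = 3.0468.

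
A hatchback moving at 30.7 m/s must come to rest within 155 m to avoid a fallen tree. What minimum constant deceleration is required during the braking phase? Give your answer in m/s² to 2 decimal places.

v² = 2a·d ⇒ a = v²/(2d) = 30.7000² / (2 × 155.000) = 942.490 / 310.000 = 3.0403 m/s².

Required deceleration ≈ 3.04 m/s²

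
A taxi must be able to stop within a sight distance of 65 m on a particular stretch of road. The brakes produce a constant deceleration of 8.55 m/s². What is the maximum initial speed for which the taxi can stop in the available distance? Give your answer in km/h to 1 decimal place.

v²/(2a) = d ⇒ v = √(2 × 8.550 × 65) = √1111.50 = 33.3392 m/s.
33.3392 m/s × 3.6 = 120.021 km/h.

Maximum speed ≈ 120.0 km/h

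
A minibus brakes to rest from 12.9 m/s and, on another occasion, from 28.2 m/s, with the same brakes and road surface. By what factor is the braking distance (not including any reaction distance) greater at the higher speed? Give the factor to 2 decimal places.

Braking distance d = v²/(2a), so with a fixed, d ∝ v².
Factor = (28.2/12.9)² = 2.1860² = 4.7786.

Factor ≈ 4.78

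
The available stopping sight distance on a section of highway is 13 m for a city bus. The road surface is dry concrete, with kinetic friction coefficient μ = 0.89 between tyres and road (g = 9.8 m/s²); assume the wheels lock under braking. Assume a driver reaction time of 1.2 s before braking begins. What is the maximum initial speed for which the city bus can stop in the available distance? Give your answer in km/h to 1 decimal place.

Maximum speed ≈ 28.3 km/h

a = μg = 0.89 × 9.8 = 8.722 m/s².
Stopping distance: v·t_r + v²/(2a) = 13 with t_r = 1.2 s and a = 8.722 m/s².
So v² + 20.933 v − 226.77 = 0.
Positive root: v = −a·t_r + √((a·t_r)² + 2a·d) = −10.466 + √(109.537 + 226.77) = 7.8727 m/s.
7.8727 m/s × 3.6 = 28.342 km/h.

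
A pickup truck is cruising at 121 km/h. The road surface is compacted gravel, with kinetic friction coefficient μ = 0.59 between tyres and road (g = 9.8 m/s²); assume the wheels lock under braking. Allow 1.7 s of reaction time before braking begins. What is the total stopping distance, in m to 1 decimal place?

121 km/h ÷ 3.6 = 33.6111 m/s.
a = μg = 0.59 × 9.8 = 5.782 m/s².
Reaction distance = v·t_r = 33.6111 × 1.7 = 57.139 m.
Braking distance = v²/(2a) = 33.6111² / (2 × 5.782) = 1129.706 / 11.564 = 97.692 m.
Total = 57.139 + 97.692 = 154.831 m.

Total stopping distance ≈ 154.8 m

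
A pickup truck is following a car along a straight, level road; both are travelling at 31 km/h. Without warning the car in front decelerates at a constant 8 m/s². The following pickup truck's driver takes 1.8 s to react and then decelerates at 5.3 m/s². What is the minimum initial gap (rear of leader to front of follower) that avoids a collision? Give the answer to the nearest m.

31 km/h ÷ 3.6 = 8.6111 m/s.
Leader travels v²/(2a_L) = 74.151 / 16.000 = 4.634 m before stopping.
Follower covers v·t_r = 8.6111 × 1.8 = 15.500 m while reacting, then v²/(2a_F) = 74.151 / 10.600 = 6.995 m while braking, for a total of 15.500 + 6.995 = 22.495 m.
Since a_F ≤ a_L and the follower starts braking later, the follower is never slower than the leader, so the closest approach is when both have stopped.
Minimum gap = 22.495 − 4.634 = 17.861 m.

Minimum gap ≈ 18 m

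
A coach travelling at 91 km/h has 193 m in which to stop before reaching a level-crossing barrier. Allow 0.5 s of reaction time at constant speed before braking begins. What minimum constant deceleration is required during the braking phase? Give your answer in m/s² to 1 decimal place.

Required deceleration ≈ 1.8 m/s²

91 km/h ÷ 3.6 = 25.2778 m/s.
Distance covered during reaction = 25.2778 × 0.5 = 12.639 m.
Distance available for braking: 193 − 12.639 = 180.361 m.
v² = 2a·d ⇒ a = v²/(2d) = 25.2778² / (2 × 180.361) = 638.967 / 360.722 = 1.7714 m/s².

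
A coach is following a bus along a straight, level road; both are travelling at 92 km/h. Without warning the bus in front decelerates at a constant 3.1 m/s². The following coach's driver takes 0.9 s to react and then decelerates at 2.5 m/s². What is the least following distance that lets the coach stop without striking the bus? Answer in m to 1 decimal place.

92 km/h ÷ 3.6 = 25.5556 m/s.
Leader travels v²/(2a_L) = 653.089 / 6.200 = 105.337 m before stopping.
Follower covers v·t_r = 25.5556 × 0.9 = 23.000 m while reacting, then v²/(2a_F) = 653.089 / 5.000 = 130.618 m while braking, for a total of 23.000 + 130.618 = 153.618 m.
Since a_F ≤ a_L and the follower starts braking later, the follower is never slower than the leader, so the closest approach is when both have stopped.
Minimum gap = 153.618 − 105.337 = 48.281 m.

Minimum gap ≈ 48.3 m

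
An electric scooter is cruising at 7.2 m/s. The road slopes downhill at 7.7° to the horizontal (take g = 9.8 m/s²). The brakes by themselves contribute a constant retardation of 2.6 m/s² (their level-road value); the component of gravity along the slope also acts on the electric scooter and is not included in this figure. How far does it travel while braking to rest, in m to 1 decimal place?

Gravity along the downhill slope reduces the braking deceleration: a_eff = 2.600 − 9.8·sin 7.7° = 2.600 − 1.313 = 1.287 m/s².
Braking distance = v²/(2a) = 7.2000² / (2 × 1.287) = 51.840 / 2.574 = 20.140 m.

Braking distance ≈ 20.1 m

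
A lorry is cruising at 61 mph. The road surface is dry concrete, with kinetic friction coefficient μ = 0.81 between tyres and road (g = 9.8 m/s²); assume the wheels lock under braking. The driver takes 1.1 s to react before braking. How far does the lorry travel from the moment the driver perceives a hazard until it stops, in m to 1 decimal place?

61 mph × 0.44704 = 27.2694 m/s.
a = μg = 0.81 × 9.8 = 7.938 m/s².
Reaction distance = v·t_r = 27.2694 × 1.1 = 29.996 m.
Braking distance = v²/(2a) = 27.2694² / (2 × 7.938) = 743.620 / 15.876 = 46.839 m.
Total = 29.996 + 46.839 = 76.835 m.

Total stopping distance ≈ 76.8 m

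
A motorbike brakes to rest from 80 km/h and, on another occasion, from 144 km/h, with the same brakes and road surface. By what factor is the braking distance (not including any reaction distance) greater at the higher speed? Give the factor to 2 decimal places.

Factor ≈ 3.24

Braking distance d = v²/(2a), so with a fixed, d ∝ v².
Factor = (144/80)² = 1.8000² = 3.2400.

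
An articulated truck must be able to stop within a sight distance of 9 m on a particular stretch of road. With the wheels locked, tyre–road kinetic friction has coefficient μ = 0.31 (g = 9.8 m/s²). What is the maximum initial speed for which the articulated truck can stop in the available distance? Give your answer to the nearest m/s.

Maximum speed ≈ 7 m/s

a = μg = 0.31 × 9.8 = 3.038 m/s².
v²/(2a) = d ⇒ v = √(2 × 3.038 × 9) = √54.68 = 7.3946 m/s.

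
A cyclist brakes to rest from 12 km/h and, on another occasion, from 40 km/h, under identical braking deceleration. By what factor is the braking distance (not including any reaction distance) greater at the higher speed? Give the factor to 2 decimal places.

Braking distance d = v²/(2a), so with a fixed, d ∝ v².
Factor = (40/12)² = 3.3333² = 11.1109.

Factor ≈ 11.11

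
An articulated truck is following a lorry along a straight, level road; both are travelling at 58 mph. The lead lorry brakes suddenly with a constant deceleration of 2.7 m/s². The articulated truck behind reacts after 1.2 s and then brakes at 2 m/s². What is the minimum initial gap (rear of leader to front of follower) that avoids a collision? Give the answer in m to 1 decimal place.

Minimum gap ≈ 74.7 m

58 mph × 0.44704 = 25.9283 m/s.
Leader travels v²/(2a_L) = 672.277 / 5.400 = 124.496 m before stopping.
Follower covers v·t_r = 25.9283 × 1.2 = 31.114 m while reacting, then v²/(2a_F) = 672.277 / 4.000 = 168.069 m while braking, for a total of 31.114 + 168.069 = 199.183 m.
Since a_F ≤ a_L and the follower starts braking later, the follower is never slower than the leader, so the closest approach is when both have stopped.
Minimum gap = 199.183 − 124.496 = 74.687 m.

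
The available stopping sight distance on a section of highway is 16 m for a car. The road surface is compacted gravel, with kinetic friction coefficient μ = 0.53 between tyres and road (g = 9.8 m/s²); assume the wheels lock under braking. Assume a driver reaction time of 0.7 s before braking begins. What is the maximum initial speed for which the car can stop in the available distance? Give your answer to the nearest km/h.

Maximum speed ≈ 35 km/h

a = μg = 0.53 × 9.8 = 5.194 m/s².
Stopping distance: v·t_r + v²/(2a) = 16 with t_r = 0.7 s and a = 5.194 m/s².
So v² + 7.272 v − 166.21 = 0.
Positive root: v = −a·t_r + √((a·t_r)² + 2a·d) = −3.636 + √(13.220 + 166.21) = 9.7591 m/s.
9.7591 m/s × 3.6 = 35.133 km/h.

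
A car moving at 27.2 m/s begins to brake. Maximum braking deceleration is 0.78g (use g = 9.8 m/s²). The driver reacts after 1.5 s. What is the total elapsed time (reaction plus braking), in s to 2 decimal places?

a = 0.78 × 9.8 = 7.644 m/s².
Braking time = v/a = 27.2000 / 7.644 = 3.558 s.
Total = 1.5 + 3.558 = 5.058 s.

Total time ≈ 5.06 s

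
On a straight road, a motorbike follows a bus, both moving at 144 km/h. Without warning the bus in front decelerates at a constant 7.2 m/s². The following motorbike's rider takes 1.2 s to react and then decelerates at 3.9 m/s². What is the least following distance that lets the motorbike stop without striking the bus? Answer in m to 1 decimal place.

Minimum gap ≈ 142.0 m

144 km/h ÷ 3.6 = 40.0000 m/s.
Leader travels v²/(2a_L) = 1600.000 / 14.400 = 111.111 m before stopping.
Follower covers v·t_r = 40.0000 × 1.2 = 48.000 m while reacting, then v²/(2a_F) = 1600.000 / 7.800 = 205.128 m while braking, for a total of 48.000 + 205.128 = 253.128 m.
Since a_F ≤ a_L and the follower starts braking later, the follower is never slower than the leader, so the closest approach is when both have stopped.
Minimum gap = 253.128 − 111.111 = 142.017 m.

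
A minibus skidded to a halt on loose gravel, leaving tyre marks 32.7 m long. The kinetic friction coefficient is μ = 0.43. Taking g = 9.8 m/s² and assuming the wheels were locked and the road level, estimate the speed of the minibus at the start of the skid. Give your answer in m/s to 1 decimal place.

Initial speed ≈ 16.6 m/s

Deceleration a = μg = 0.43 × 9.8 = 4.214 m/s².
v = √(2a·d) = √(2 × 4.214 × 32.7) = √275.596 = 16.6011 m/s.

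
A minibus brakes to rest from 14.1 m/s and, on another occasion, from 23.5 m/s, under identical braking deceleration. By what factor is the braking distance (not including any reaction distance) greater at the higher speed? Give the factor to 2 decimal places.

Braking distance d = v²/(2a), so with a fixed, d ∝ v².
Factor = (23.5/14.1)² = 1.6667² = 2.7779.

Factor ≈ 2.78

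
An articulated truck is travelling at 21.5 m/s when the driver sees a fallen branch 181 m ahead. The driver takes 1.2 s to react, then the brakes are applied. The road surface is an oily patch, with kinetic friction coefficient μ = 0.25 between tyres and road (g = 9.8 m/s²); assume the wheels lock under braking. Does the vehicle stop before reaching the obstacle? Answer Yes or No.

a = μg = 0.25 × 9.8 = 2.450 m/s².
Reaction distance = 21.5000 × 1.2 = 25.800 m.
Braking distance = v²/(2a) = 462.250 / 4.900 = 94.337 m.
Total stopping distance = 25.800 + 94.337 = 120.137 m, vs 181 m available — it stops with 181 − 120.137 = 60.863 m to spare.

Yes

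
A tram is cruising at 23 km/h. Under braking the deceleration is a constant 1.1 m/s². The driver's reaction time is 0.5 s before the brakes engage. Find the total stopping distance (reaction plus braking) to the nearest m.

Total stopping distance ≈ 22 m

23 km/h ÷ 3.6 = 6.3889 m/s.
Reaction distance = v·t_r = 6.3889 × 0.5 = 3.194 m.
Braking distance = v²/(2a) = 6.3889² / (2 × 1.100) = 40.818 / 2.200 = 18.554 m.
Total = 3.194 + 18.554 = 21.748 m.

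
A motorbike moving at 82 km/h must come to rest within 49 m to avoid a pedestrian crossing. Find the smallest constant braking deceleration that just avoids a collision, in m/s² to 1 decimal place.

82 km/h ÷ 3.6 = 22.7778 m/s.
v² = 2a·d ⇒ a = v²/(2d) = 22.7778² / (2 × 49.000) = 518.828 / 98.000 = 5.2942 m/s².

Required deceleration ≈ 5.3 m/s²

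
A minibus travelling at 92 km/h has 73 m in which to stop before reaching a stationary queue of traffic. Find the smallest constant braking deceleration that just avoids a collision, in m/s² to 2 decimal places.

Required deceleration ≈ 4.47 m/s²

92 km/h ÷ 3.6 = 25.5556 m/s.
v² = 2a·d ⇒ a = v²/(2d) = 25.5556² / (2 × 73.000) = 653.089 / 146.000 = 4.4732 m/s².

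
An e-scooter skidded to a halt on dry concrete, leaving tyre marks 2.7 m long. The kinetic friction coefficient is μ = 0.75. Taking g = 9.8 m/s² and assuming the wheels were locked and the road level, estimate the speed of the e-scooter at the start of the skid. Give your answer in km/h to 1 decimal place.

Deceleration a = μg = 0.75 × 9.8 = 7.350 m/s².
v = √(2a·d) = √(2 × 7.350 × 2.7) = √39.690 = 6.3000 m/s.
= 6.3000 × 3.6 = 22.680 km/h.

Initial speed ≈ 22.7 km/h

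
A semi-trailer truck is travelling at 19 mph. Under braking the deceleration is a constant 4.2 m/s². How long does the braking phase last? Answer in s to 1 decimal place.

Braking time ≈ 2.0 s

19 mph × 0.44704 = 8.4938 m/s.
Braking time = v/a = 8.4938 / 4.200 = 2.022 s.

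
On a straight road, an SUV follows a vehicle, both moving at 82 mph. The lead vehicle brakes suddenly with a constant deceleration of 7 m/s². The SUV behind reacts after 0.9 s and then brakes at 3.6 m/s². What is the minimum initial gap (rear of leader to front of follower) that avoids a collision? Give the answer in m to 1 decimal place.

82 mph × 0.44704 = 36.6573 m/s.
Leader travels v²/(2a_L) = 1343.758 / 14.000 = 95.983 m before stopping.
Follower covers v·t_r = 36.6573 × 0.9 = 32.992 m while reacting, then v²/(2a_F) = 1343.758 / 7.200 = 186.633 m while braking, for a total of 32.992 + 186.633 = 219.625 m.
Since a_F ≤ a_L and the follower starts braking later, the follower is never slower than the leader, so the closest approach is when both have stopped.
Minimum gap = 219.625 − 95.983 = 123.642 m.

Minimum gap ≈ 123.6 m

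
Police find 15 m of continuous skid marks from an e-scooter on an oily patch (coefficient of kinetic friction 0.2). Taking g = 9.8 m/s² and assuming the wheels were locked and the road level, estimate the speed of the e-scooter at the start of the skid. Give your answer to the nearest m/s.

Deceleration a = μg = 0.2 × 9.8 = 1.960 m/s².
v = √(2a·d) = √(2 × 1.960 × 15) = √58.800 = 7.6681 m/s.

Initial speed ≈ 8 m/s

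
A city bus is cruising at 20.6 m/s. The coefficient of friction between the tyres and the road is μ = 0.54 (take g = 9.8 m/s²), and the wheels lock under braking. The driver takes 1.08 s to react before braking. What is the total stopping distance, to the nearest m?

Total stopping distance ≈ 62 m

a = μg = 0.54 × 9.8 = 5.292 m/s².
Reaction distance = v·t_r = 20.6000 × 1.08 = 22.248 m.
Braking distance = v²/(2a) = 20.6000² / (2 × 5.292) = 424.360 / 10.584 = 40.094 m.
Total = 22.248 + 40.094 = 62.342 m.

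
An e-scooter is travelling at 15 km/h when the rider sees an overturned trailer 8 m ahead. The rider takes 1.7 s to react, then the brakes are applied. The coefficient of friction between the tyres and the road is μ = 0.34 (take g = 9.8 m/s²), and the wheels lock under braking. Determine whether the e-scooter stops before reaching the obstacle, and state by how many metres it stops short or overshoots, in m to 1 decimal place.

15 km/h ÷ 3.6 = 4.1667 m/s.
a = μg = 0.34 × 9.8 = 3.332 m/s².
Reaction distance = 4.1667 × 1.7 = 7.083 m.
Braking distance = v²/(2a) = 17.361 / 6.664 = 2.605 m.
Total stopping distance = 7.083 + 2.605 = 9.688 m, vs 8 m available — it cannot stop in time and overshoots by 9.688 − 8 = 1.688 m.

No — it overshoots by 1.7 m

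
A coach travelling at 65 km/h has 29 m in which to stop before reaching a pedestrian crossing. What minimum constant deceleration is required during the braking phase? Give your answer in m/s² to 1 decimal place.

65 km/h ÷ 3.6 = 18.0556 m/s.
v² = 2a·d ⇒ a = v²/(2d) = 18.0556² / (2 × 29.000) = 326.005 / 58.000 = 5.6208 m/s².

Required deceleration ≈ 5.6 m/s²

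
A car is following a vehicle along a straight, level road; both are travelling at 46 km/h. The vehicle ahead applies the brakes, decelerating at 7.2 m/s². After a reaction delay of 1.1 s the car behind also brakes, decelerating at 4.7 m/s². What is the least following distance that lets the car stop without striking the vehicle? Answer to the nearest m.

Minimum gap ≈ 20 m

46 km/h ÷ 3.6 = 12.7778 m/s.
Leader travels v²/(2a_L) = 163.272 / 14.400 = 11.338 m before stopping.
Follower covers v·t_r = 12.7778 × 1.1 = 14.056 m while reacting, then v²/(2a_F) = 163.272 / 9.400 = 17.369 m while braking, for a total of 14.056 + 17.369 = 31.425 m.
Since a_F ≤ a_L and the follower starts braking later, the follower is never slower than the leader, so the closest approach is when both have stopped.
Minimum gap = 31.425 − 11.338 = 20.087 m.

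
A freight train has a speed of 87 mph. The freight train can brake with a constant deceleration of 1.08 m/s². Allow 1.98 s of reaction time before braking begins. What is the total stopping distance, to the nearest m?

Total stopping distance ≈ 777 m

87 mph × 0.44704 = 38.8925 m/s.
Reaction distance = v·t_r = 38.8925 × 1.98 = 77.007 m.
Braking distance = v²/(2a) = 38.8925² / (2 × 1.080) = 1512.627 / 2.160 = 700.290 m.
Total = 77.007 + 700.290 = 777.297 m.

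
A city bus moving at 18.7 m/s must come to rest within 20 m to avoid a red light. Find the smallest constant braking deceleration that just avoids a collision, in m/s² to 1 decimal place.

Required deceleration ≈ 8.7 m/s²

v² = 2a·d ⇒ a = v²/(2d) = 18.7000² / (2 × 20.000) = 349.690 / 40.000 = 8.7423 m/s².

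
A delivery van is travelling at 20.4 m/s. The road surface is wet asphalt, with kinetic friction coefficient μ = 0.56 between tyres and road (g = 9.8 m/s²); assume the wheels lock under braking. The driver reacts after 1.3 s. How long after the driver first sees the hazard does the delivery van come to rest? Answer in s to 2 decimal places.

a = μg = 0.56 × 9.8 = 5.488 m/s².
Braking time = v/a = 20.4000 / 5.488 = 3.717 s.
Total = 1.3 + 3.717 = 5.017 s.

Total time ≈ 5.02 s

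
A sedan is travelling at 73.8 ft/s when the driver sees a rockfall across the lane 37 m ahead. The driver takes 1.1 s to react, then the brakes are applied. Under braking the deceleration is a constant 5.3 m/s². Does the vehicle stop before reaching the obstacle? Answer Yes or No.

73.8 ft/s × 0.3048 = 22.4942 m/s.
Reaction distance = 22.4942 × 1.1 = 24.744 m.
Braking distance = v²/(2a) = 505.989 / 10.600 = 47.735 m.
Total stopping distance = 24.744 + 47.735 = 72.479 m, vs 37 m available — it cannot stop in time and overshoots by 72.479 − 37 = 35.479 m.

No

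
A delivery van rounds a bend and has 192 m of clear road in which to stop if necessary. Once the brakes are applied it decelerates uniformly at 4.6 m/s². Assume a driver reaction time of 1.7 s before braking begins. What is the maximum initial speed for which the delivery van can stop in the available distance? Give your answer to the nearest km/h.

Maximum speed ≈ 126 km/h

Stopping distance: v·t_r + v²/(2a) = 192 with t_r = 1.7 s and a = 4.600 m/s².
So v² + 15.640 v − 1766.40 = 0.
Positive root: v = −a·t_r + √((a·t_r)² + 2a·d) = −7.820 + √(61.152 + 1766.40) = 34.9299 m/s.
34.9299 m/s × 3.6 = 125.748 km/h.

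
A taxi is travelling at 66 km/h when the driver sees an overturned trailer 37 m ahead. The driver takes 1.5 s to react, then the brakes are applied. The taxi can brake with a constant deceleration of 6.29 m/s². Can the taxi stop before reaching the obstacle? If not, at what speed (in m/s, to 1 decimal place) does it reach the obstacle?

66 km/h ÷ 3.6 = 18.3333 m/s.
Reaction distance = 18.3333 × 1.5 = 27.500 m.
Braking distance needed to stop: v²/(2a) = 336.110 / 12.580 = 26.718 m, so total needed = 27.500 + 26.718 = 54.218 m > 37 m — it cannot stop.
Distance remaining when braking begins: 37 − 27.500 = 9.500 m.
v² = v₀² − 2a·d = 336.110 − 2 × 6.290 × 9.500 = 216.600 m²/s².
v = √216.600 = 14.717 m/s.

No — it strikes the obstacle at 14.7 m/s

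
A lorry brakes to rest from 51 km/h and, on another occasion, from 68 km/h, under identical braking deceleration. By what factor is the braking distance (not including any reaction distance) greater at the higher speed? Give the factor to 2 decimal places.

Factor ≈ 1.78

Braking distance d = v²/(2a), so with a fixed, d ∝ v².
Factor = (68/51)² = 1.3333² = 1.7777.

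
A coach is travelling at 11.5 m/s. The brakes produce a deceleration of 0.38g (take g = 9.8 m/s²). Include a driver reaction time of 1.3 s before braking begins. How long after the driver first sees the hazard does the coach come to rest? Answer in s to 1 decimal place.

Total time ≈ 4.4 s

a = 0.38 × 9.8 = 3.724 m/s².
Braking time = v/a = 11.5000 / 3.724 = 3.088 s.
Total = 1.3 + 3.088 = 4.388 s.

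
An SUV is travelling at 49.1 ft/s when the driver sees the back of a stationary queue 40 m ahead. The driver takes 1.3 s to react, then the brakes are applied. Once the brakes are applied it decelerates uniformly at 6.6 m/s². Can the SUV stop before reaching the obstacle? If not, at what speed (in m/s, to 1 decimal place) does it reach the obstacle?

49.1 ft/s × 0.3048 = 14.9657 m/s.
Reaction distance = 14.9657 × 1.3 = 19.455 m.
Braking distance = v²/(2a) = 223.972 / 13.200 = 16.968 m.
Total stopping distance = 19.455 + 16.968 = 36.423 m, vs 40 m available — it stops with 40 − 36.423 = 3.577 m to spare.

Yes — it stops about 3.6 m short of the obstacle, so it never reaches it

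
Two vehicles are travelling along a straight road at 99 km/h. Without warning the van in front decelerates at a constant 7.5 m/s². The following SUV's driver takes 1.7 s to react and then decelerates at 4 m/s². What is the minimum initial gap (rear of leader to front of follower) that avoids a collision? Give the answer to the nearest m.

99 km/h ÷ 3.6 = 27.5000 m/s.
Leader travels v²/(2a_L) = 756.250 / 15.000 = 50.417 m before stopping.
Follower covers v·t_r = 27.5000 × 1.7 = 46.750 m while reacting, then v²/(2a_F) = 756.250 / 8.000 = 94.531 m while braking, for a total of 46.750 + 94.531 = 141.281 m.
Since a_F ≤ a_L and the follower starts braking later, the follower is never slower than the leader, so the closest approach is when both have stopped.
Minimum gap = 141.281 − 50.417 = 90.864 m.

Minimum gap ≈ 91 m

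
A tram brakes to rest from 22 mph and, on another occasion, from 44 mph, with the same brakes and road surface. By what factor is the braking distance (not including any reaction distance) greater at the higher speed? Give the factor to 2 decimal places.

Braking distance d = v²/(2a), so with a fixed, d ∝ v².
Factor = (44/22)² = 2.0000² = 4.0000.

Factor ≈ 4.00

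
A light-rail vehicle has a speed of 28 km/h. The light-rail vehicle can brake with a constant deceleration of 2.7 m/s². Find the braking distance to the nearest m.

Braking distance ≈ 11 m

28 km/h ÷ 3.6 = 7.7778 m/s.
Braking distance = v²/(2a) = 7.7778² / (2 × 2.700) = 60.494 / 5.400 = 11.203 m.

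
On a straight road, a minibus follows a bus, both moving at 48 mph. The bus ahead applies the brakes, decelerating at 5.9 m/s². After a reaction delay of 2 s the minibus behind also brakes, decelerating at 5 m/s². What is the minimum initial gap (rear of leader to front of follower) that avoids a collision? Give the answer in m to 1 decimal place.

48 mph × 0.44704 = 21.4579 m/s.
Leader travels v²/(2a_L) = 460.441 / 11.800 = 39.020 m before stopping.
Follower covers v·t_r = 21.4579 × 2 = 42.916 m while reacting, then v²/(2a_F) = 460.441 / 10.000 = 46.044 m while braking, for a total of 42.916 + 46.044 = 88.960 m.
Since a_F ≤ a_L and the follower starts braking later, the follower is never slower than the leader, so the closest approach is when both have stopped.
Minimum gap = 88.960 − 39.020 = 49.940 m.

Minimum gap ≈ 49.9 m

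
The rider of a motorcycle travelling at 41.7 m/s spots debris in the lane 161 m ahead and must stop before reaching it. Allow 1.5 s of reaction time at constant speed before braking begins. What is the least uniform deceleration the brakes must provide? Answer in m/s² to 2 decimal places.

Distance covered during reaction = 41.7000 × 1.5 = 62.550 m.
Distance available for braking: 161 − 62.550 = 98.450 m.
v² = 2a·d ⇒ a = v²/(2d) = 41.7000² / (2 × 98.450) = 1738.890 / 196.900 = 8.8313 m/s².

Required deceleration ≈ 8.83 m/s²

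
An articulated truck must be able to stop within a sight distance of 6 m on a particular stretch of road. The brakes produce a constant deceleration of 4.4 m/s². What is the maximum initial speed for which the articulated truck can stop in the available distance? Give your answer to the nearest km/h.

Maximum speed ≈ 26 km/h

v²/(2a) = d ⇒ v = √(2 × 4.400 × 6) = √52.80 = 7.2664 m/s.
7.2664 m/s × 3.6 = 26.159 km/h.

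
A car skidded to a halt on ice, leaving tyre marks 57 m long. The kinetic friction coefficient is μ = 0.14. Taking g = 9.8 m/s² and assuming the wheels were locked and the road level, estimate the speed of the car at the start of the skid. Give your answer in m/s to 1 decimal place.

Deceleration a = μg = 0.14 × 9.8 = 1.372 m/s².
v = √(2a·d) = √(2 × 1.372 × 57) = √156.408 = 12.5063 m/s.

Initial speed ≈ 12.5 m/s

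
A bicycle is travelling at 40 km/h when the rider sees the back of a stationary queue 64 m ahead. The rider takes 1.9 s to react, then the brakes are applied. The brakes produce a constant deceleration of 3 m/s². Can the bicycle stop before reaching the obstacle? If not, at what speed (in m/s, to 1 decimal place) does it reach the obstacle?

40 km/h ÷ 3.6 = 11.1111 m/s.
Reaction distance = 11.1111 × 1.9 = 21.111 m.
Braking distance = v²/(2a) = 123.457 / 6.000 = 20.576 m.
Total stopping distance = 21.111 + 20.576 = 41.687 m, vs 64 m available — it stops with 64 − 41.687 = 22.313 m to spare.

Yes — it stops about 22.3 m short of the obstacle, so it never reaches it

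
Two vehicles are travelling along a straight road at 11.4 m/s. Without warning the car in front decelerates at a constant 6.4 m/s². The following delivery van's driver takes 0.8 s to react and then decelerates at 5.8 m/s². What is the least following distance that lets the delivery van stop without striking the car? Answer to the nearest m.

Minimum gap ≈ 10 m

Leader travels v²/(2a_L) = 129.960 / 12.800 = 10.153 m before stopping.
Follower covers v·t_r = 11.4000 × 0.8 = 9.120 m while reacting, then v²/(2a_F) = 129.960 / 11.600 = 11.203 m while braking, for a total of 9.120 + 11.203 = 20.323 m.
Since a_F ≤ a_L and the follower starts braking later, the follower is never slower than the leader, so the closest approach is when both have stopped.
Minimum gap = 20.323 − 10.153 = 10.170 m.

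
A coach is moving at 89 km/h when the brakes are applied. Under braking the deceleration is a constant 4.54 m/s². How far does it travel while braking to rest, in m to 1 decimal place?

Braking distance ≈ 67.3 m

89 km/h ÷ 3.6 = 24.7222 m/s.
Braking distance = v²/(2a) = 24.7222² / (2 × 4.540) = 611.187 / 9.080 = 67.311 m.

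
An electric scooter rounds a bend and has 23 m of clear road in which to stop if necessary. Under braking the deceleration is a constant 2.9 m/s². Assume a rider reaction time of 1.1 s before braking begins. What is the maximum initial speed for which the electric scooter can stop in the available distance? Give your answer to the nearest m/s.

Maximum speed ≈ 9 m/s

Stopping distance: v·t_r + v²/(2a) = 23 with t_r = 1.1 s and a = 2.900 m/s².
So v² + 6.380 v − 133.40 = 0.
Positive root: v = −a·t_r + √((a·t_r)² + 2a·d) = −3.190 + √(10.176 + 133.40) = 8.7923 m/s.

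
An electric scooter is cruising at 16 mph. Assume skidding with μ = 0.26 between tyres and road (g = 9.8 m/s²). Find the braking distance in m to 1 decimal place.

16 mph × 0.44704 = 7.1526 m/s.
a = μg = 0.26 × 9.8 = 2.548 m/s².
Braking distance = v²/(2a) = 7.1526² / (2 × 2.548) = 51.160 / 5.096 = 10.039 m.

Braking distance ≈ 10.0 m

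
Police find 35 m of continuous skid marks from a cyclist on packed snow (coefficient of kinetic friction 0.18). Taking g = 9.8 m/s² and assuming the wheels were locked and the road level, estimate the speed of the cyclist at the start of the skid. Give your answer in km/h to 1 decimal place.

Initial speed ≈ 40.0 km/h

Deceleration a = μg = 0.18 × 9.8 = 1.764 m/s².
v = √(2a·d) = √(2 × 1.764 × 35) = √123.480 = 11.1122 m/s.
= 11.1122 × 3.6 = 40.004 km/h.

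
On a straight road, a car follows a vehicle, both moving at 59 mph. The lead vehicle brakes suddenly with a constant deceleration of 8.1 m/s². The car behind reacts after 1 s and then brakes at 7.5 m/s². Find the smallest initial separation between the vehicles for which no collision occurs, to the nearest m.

Minimum gap ≈ 30 m

59 mph × 0.44704 = 26.3754 m/s.
Leader travels v²/(2a_L) = 695.662 / 16.200 = 42.942 m before stopping.
Follower covers v·t_r = 26.3754 × 1 = 26.375 m while reacting, then v²/(2a_F) = 695.662 / 15.000 = 46.377 m while braking, for a total of 26.375 + 46.377 = 72.752 m.
Since a_F ≤ a_L and the follower starts braking later, the follower is never slower than the leader, so the closest approach is when both have stopped.
Minimum gap = 72.752 − 42.942 = 29.810 m.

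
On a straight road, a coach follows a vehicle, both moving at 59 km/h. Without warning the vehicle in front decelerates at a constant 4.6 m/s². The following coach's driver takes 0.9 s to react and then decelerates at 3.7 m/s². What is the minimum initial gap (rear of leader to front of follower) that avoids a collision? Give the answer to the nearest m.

59 km/h ÷ 3.6 = 16.3889 m/s.
Leader travels v²/(2a_L) = 268.596 / 9.200 = 29.195 m before stopping.
Follower covers v·t_r = 16.3889 × 0.9 = 14.750 m while reacting, then v²/(2a_F) = 268.596 / 7.400 = 36.297 m while braking, for a total of 14.750 + 36.297 = 51.047 m.
Since a_F ≤ a_L and the follower starts braking later, the follower is never slower than the leader, so the closest approach is when both have stopped.
Minimum gap = 51.047 − 29.195 = 21.852 m.

Minimum gap ≈ 22 m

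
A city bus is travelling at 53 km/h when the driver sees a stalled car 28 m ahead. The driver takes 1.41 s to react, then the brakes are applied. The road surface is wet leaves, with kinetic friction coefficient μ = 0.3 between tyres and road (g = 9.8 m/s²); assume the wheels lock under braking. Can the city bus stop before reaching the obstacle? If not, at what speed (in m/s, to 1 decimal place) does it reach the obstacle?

53 km/h ÷ 3.6 = 14.7222 m/s.
a = μg = 0.3 × 9.8 = 2.940 m/s².
Reaction distance = 14.7222 × 1.41 = 20.758 m.
Braking distance needed to stop: v²/(2a) = 216.743 / 5.880 = 36.861 m, so total needed = 20.758 + 36.861 = 57.619 m > 28 m — it cannot stop.
Distance remaining when braking begins: 28 − 20.758 = 7.242 m.
v² = v₀² − 2a·d = 216.743 − 2 × 2.940 × 7.242 = 174.160 m²/s².
v = √174.160 = 13.197 m/s.

No — it strikes the obstacle at 13.2 m/s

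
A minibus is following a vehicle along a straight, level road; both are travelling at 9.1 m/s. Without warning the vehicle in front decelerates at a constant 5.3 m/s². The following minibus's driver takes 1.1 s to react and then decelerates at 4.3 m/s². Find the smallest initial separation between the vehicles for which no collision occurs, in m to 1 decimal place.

Minimum gap ≈ 11.8 m

Leader travels v²/(2a_L) = 82.810 / 10.600 = 7.812 m before stopping.
Follower covers v·t_r = 9.1000 × 1.1 = 10.010 m while reacting, then v²/(2a_F) = 82.810 / 8.600 = 9.629 m while braking, for a total of 10.010 + 9.629 = 19.639 m.
Since a_F ≤ a_L and the follower starts braking later, the follower is never slower than the leader, so the closest approach is when both have stopped.
Minimum gap = 19.639 − 7.812 = 11.827 m.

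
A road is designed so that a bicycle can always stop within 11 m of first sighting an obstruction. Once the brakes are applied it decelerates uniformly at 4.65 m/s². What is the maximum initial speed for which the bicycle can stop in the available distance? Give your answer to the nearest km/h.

v²/(2a) = d ⇒ v = √(2 × 4.650 × 11) = √102.30 = 10.1143 m/s.
10.1143 m/s × 3.6 = 36.411 km/h.

Maximum speed ≈ 36 km/h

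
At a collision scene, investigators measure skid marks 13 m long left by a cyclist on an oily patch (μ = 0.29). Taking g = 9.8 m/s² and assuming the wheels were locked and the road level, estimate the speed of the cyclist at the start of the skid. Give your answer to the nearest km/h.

Initial speed ≈ 31 km/h

Deceleration a = μg = 0.29 × 9.8 = 2.842 m/s².
v = √(2a·d) = √(2 × 2.842 × 13) = √73.892 = 8.5960 m/s.
= 8.5960 × 3.6 = 30.946 km/h.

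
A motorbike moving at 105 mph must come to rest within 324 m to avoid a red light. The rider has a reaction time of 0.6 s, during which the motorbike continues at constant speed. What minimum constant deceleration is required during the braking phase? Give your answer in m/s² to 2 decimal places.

105 mph × 0.44704 = 46.9392 m/s.
Distance covered during reaction = 46.9392 × 0.6 = 28.164 m.
Distance available for braking: 324 − 28.164 = 295.836 m.
v² = 2a·d ⇒ a = v²/(2d) = 46.9392² / (2 × 295.836) = 2203.288 / 591.672 = 3.7238 m/s².

Required deceleration ≈ 3.72 m/s²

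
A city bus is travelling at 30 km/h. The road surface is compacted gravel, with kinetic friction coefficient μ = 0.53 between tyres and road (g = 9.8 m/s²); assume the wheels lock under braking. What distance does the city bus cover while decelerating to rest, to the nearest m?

30 km/h ÷ 3.6 = 8.3333 m/s.
a = μg = 0.53 × 9.8 = 5.194 m/s².
Braking distance = v²/(2a) = 8.3333² / (2 × 5.194) = 69.444 / 10.388 = 6.685 m.

Braking distance ≈ 7 m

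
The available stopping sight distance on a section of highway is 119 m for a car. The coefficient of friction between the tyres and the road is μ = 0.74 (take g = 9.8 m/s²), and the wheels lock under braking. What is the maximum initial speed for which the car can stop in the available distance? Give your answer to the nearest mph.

Maximum speed ≈ 93 mph

a = μg = 0.74 × 9.8 = 7.252 m/s².
v²/(2a) = d ⇒ v = √(2 × 7.252 × 119) = √1725.98 = 41.5449 m/s.
41.5449 m/s ÷ 0.44704 = 92.933 mph.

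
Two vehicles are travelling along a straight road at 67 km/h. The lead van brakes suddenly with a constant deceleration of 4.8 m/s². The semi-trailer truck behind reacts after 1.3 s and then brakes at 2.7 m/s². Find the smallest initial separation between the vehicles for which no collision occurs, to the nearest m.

Minimum gap ≈ 52 m

67 km/h ÷ 3.6 = 18.6111 m/s.
Leader travels v²/(2a_L) = 346.373 / 9.600 = 36.081 m before stopping.
Follower covers v·t_r = 18.6111 × 1.3 = 24.194 m while reacting, then v²/(2a_F) = 346.373 / 5.400 = 64.143 m while braking, for a total of 24.194 + 64.143 = 88.337 m.
Since a_F ≤ a_L and the follower starts braking later, the follower is never slower than the leader, so the closest approach is when both have stopped.
Minimum gap = 88.337 − 36.081 = 52.256 m.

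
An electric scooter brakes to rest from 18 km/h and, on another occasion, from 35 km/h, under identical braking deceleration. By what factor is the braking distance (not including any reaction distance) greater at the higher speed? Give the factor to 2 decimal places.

Braking distance d = v²/(2a), so with a fixed, d ∝ v².
Factor = (35/18)² = 1.9444² = 3.7807.

Factor ≈ 3.78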